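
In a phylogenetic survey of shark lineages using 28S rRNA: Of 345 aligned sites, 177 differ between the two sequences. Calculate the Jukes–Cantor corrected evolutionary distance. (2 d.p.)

p = 177/345 ≈ 0.513043.
d = −(3/4) ln(1 − 4p/3) = −0.75 ln(1 − 0.684057) = −0.75 ln(0.315943)
  = −0.75 × (-1.152193) = 0.864145 substitutions/site.

0.86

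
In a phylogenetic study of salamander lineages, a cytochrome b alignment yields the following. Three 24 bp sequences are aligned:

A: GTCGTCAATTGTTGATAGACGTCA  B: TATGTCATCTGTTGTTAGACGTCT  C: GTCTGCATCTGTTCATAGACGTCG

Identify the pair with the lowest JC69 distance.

A and C

A–B: 7/24 differ, p = 0.292, d = 0.369.
A–C: 6/24 differ, p = 0.250, d = 0.304.
B–C: 8/24 differ, p = 0.333, d = 0.441.
The smallest distance is between A and C.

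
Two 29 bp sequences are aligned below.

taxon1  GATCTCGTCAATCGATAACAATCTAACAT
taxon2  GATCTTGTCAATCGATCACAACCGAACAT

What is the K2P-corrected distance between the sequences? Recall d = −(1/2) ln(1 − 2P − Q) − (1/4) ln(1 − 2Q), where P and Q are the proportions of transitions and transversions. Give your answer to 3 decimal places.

0.153

Of 29 sites, 2 differences are transitions and 2 are transversions, so P = 2/29 ≈ 0.068966 and Q = 2/29 ≈ 0.068966.
Under the Kimura two-parameter model, d = −½ ln(1 − 2P − Q) − ¼ ln(1 − 2Q).
1 − 2P − Q = 0.793102, giving −½ ln(0.793102) = 0.115902.
1 − 2Q = 0.862068, giving −¼ ln(0.862068) = 0.037105.
d = 0.115902 + 0.037105 = 0.153007.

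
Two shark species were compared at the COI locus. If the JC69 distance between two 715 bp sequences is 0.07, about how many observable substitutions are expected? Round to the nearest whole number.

Invert JC69: p = (3/4)(1 − e^(−4d/3)) = 0.75 × (1 − e^(-0.093333)) = 0.75 × (1 − 0.910890) = 0.066833.
Expected differing sites = pL ≈ 0.066833 × 715 = 47.785595 ≈ 48.

48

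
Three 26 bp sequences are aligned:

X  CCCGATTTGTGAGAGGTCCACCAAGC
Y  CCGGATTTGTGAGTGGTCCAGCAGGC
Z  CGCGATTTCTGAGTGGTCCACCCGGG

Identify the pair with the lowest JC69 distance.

X–Y: 4/26 differ, p = 0.154, d = 0.172.
X–Z: 6/26 differ, p = 0.231, d = 0.276.
Y–Z: 6/26 differ, p = 0.231, d = 0.276.
The smallest distance is between X and Y.

X and Y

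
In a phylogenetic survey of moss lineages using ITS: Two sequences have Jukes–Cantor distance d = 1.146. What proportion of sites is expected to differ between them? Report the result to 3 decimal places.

0.587

p = (3/4)(1 − e^(−4d/3)) = 0.75 × (1 − e^(-1.528)) = 0.75 × (1 − 0.216969) = 0.587273.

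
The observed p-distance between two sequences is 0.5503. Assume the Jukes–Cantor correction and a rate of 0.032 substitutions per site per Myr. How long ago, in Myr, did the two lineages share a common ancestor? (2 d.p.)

15.51

d = −(3/4) ln(1 − 4p/3) = −0.75 ln(1 − 0.733733) = −0.75 ln(0.266267)
  = −0.75 × (-1.323256) = 0.992442 substitutions/site.
Under a molecular clock d = 2μt, so t = d/(2μ) = 0.992442 / (2 × 0.032) = 15.51 Myr.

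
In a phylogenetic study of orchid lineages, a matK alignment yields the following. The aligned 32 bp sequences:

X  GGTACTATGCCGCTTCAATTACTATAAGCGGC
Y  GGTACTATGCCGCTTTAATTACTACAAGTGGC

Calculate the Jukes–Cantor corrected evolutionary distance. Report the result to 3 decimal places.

The sequences differ at 3 of 32 sites (16, 25, 29), so p = 3/32 = 0.09375.
d = −(3/4) ln(1 − 4p/3) = −0.75 ln(1 − 0.125) = −0.75 ln(0.875)
  = −0.75 × (-0.133531) = 0.100148 substitutions/site.

0.100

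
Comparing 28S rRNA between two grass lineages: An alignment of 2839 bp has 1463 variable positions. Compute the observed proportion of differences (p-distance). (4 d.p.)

0.5153

p = 1463/2839 = 0.515322… ≈ 0.5153 (to 4 d.p.).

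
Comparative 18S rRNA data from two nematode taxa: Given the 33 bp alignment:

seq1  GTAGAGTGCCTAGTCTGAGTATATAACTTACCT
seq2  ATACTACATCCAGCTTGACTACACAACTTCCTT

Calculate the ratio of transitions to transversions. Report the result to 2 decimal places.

2.75

Transitions are A↔G and C↔T; transversions are all other mismatches.
Transitions: 11. Transversions: 4.
R = 11/4 = 2.75.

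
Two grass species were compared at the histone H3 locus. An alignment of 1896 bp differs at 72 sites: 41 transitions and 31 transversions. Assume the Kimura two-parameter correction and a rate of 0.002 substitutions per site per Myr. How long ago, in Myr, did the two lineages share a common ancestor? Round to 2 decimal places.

P = 41/1896 ≈ 0.021624 and Q = 31/1896 ≈ 0.01635.
Under the Kimura two-parameter model, d = −½ ln(1 − 2P − Q) − ¼ ln(1 − 2Q).
1 − 2P − Q = 0.940402, giving −½ ln(0.940402) = 0.030724.
1 − 2Q = 0.9673, giving −¼ ln(0.9673) = 0.008312.
d = 0.030724 + 0.008312 = 0.039036.
Under a molecular clock d = 2μt, so t = d/(2μ) = 0.039036 / (2 × 0.002) = 9.76 Myr.

9.76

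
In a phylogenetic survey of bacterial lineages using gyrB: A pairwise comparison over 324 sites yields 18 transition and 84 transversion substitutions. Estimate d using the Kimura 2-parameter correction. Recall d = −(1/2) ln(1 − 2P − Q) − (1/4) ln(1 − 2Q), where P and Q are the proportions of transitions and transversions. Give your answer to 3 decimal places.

P = 18/324 ≈ 0.055556 and Q = 84/324 ≈ 0.259259.
Under the Kimura two-parameter model, d = −½ ln(1 − 2P − Q) − ¼ ln(1 − 2Q).
1 − 2P − Q = 0.629629, giving −½ ln(0.629629) = 0.231312.
1 − 2Q = 0.481482, giving −¼ ln(0.481482) = 0.182722.
d = 0.231312 + 0.182722 = 0.414034.

0.414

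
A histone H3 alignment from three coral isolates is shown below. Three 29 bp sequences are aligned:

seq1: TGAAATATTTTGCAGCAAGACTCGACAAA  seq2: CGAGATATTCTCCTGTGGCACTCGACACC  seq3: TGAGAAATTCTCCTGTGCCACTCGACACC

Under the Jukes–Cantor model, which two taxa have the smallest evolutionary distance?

seq1–seq2: 11/29 differ, p = 0.379, d = 0.529.
seq1–seq3: 11/29 differ, p = 0.379, d = 0.529.
seq2–seq3: 3/29 differ, p = 0.103, d = 0.111.
The smallest distance is between seq2 and seq3.

seq2 and seq3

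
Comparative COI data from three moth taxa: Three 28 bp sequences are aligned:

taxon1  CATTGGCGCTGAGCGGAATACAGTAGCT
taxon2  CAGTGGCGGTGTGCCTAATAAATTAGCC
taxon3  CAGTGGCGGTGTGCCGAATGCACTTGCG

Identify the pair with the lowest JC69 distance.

taxon1–taxon2: 8/28 differ, p = 0.286, d = 0.360.
taxon1–taxon3: 8/28 differ, p = 0.286, d = 0.360.
taxon2–taxon3: 6/28 differ, p = 0.214, d = 0.252.
The smallest distance is between taxon2 and taxon3.

taxon2 and taxon3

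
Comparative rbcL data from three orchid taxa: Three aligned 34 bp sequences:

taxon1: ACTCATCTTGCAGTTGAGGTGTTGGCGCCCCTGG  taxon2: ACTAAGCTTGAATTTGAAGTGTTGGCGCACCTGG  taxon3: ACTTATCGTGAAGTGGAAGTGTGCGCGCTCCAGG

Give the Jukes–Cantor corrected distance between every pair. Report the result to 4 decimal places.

d(taxon1,taxon2) = 0.2012, d(taxon1,taxon3) = 0.3265, d(taxon2,taxon3) = 0.3265

taxon1–taxon2: 6/34 sites differ → p ≈ 0.176471, d = −0.75 ln(1 − 0.235295) = 0.201199 ≈ 0.2012.
taxon1–taxon3: 9/34 sites differ → p ≈ 0.264706, d = −0.75 ln(1 − 0.352941) = 0.326488 ≈ 0.3265.
taxon2–taxon3: 9/34 sites differ → p ≈ 0.264706, d = −0.75 ln(1 − 0.352941) = 0.326488 ≈ 0.3265.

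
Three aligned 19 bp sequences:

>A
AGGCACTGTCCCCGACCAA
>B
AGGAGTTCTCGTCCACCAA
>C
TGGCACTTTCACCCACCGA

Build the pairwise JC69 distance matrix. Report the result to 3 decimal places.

A–B: 7/19 sites differ → p ≈ 0.368421, d = −0.75 ln(1 − 0.491228) = 0.506816 ≈ 0.507.
A–C: 5/19 sites differ → p ≈ 0.263158, d = −0.75 ln(1 − 0.350877) = 0.324100 ≈ 0.324.
B–C: 8/19 sites differ → p ≈ 0.421053, d = −0.75 ln(1 − 0.561404) = 0.618132 ≈ 0.618.

d(A,B) = 0.507, d(A,C) = 0.324, d(B,C) = 0.618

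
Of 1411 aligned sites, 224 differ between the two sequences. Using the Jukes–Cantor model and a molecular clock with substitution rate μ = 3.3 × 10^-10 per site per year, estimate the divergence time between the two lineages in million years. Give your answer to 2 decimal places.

p = 224/1411 ≈ 0.158753.
d = −(3/4) ln(1 − 4p/3) = −0.75 ln(1 − 0.211671) = −0.75 ln(0.788329)
  = −0.75 × (-0.237840) = 0.178380 substitutions/site.
Under a molecular clock d = 2μt, so t = d/(2μ) = 0.178380 / (2 × 3.3 × 10^-10) = 270.27 million years.

270.27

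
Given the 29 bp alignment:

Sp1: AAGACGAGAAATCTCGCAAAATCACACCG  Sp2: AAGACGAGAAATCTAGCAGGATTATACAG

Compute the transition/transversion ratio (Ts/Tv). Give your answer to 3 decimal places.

Transitions are A↔G and C↔T; transversions are all other mismatches.
Transitions: 4. Transversions: 2.
R = 4/2 = 2.000.

2.000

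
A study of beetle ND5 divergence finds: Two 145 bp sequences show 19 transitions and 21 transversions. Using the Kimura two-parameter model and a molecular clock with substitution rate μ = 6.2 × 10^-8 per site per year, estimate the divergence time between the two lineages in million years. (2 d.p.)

P = 19/145 ≈ 0.131034 and Q = 21/145 ≈ 0.144828.
Under the Kimura two-parameter model, d = −½ ln(1 − 2P − Q) − ¼ ln(1 − 2Q).
1 − 2P − Q = 0.593104, giving −½ ln(0.593104) = 0.261193.
1 − 2Q = 0.710344, giving −¼ ln(0.710344) = 0.085501.
d = 0.261193 + 0.085501 = 0.346694.
Under a molecular clock d = 2μt, so t = d/(2μ) = 0.346694 / (2 × 6.2 × 10^-8) = 2.80 million years.

2.80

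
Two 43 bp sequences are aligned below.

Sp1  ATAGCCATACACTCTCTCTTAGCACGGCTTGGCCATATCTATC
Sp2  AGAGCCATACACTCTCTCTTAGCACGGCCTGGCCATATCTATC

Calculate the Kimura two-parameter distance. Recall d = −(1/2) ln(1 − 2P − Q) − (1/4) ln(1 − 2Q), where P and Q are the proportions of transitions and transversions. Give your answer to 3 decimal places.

0.048

Of 43 sites, 1 differences are transitions and 1 are transversions, so P = 1/43 ≈ 0.023256 and Q = 1/43 ≈ 0.023256.
Under the Kimura two-parameter model, d = −½ ln(1 − 2P − Q) − ¼ ln(1 − 2Q).
1 − 2P − Q = 0.930232, giving −½ ln(0.930232) = 0.036161.
1 − 2Q = 0.953488, giving −¼ ln(0.953488) = 0.011907.
d = 0.036161 + 0.011907 = 0.048068.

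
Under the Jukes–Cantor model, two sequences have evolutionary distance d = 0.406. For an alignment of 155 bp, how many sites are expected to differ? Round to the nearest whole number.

Invert JC69: p = (3/4)(1 − e^(−4d/3)) = 0.75 × (1 − e^(-0.541333)) = 0.75 × (1 − 0.581972) = 0.313521.
Expected differing sites = pL ≈ 0.313521 × 155 = 48.595755 ≈ 49.

49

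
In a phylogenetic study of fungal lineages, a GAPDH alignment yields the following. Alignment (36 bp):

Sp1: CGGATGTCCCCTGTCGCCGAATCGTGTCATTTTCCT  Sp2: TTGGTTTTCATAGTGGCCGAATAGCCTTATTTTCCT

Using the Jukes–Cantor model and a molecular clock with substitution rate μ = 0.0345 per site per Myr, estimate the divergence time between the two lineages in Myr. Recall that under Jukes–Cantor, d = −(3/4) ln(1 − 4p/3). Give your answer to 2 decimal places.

The sequences differ at 13 of 36 sites, so p = 13/36 ≈ 0.361111.
d = −(3/4) ln(1 − 4p/3) = −0.75 ln(1 − 0.481481) = −0.75 ln(0.518519)
  = −0.75 × (-0.656779) = 0.492584 substitutions/site.
Under a molecular clock d = 2μt, so t = d/(2μ) = 0.492584 / (2 × 0.0345) = 7.14 Myr.

7.14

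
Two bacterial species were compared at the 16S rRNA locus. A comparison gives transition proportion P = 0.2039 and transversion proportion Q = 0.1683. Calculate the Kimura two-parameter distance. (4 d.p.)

0.5317

Under the Kimura two-parameter model, d = −½ ln(1 − 2P − Q) − ¼ ln(1 − 2Q).
1 − 2P − Q = 0.4239, giving −½ ln(0.4239) = 0.429129.
1 − 2Q = 0.6634, giving −¼ ln(0.6634) = 0.102594.
d = 0.429129 + 0.102594 = 0.531723.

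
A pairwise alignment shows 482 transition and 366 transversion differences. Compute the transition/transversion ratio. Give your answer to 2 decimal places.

R = 482/366 = 1.316939… ≈ 1.32 (to 2 d.p.).

1.32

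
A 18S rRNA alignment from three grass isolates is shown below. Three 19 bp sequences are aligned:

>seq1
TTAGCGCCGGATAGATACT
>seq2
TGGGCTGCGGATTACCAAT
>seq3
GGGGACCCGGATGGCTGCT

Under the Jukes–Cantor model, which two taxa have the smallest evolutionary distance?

seq1–seq2: 9/19 differ, p = 0.474, d = 0.749.
seq1–seq3: 8/19 differ, p = 0.421, d = 0.618.
seq2–seq3: 9/19 differ, p = 0.474, d = 0.749.
The smallest distance is between seq1 and seq3.

seq1 and seq3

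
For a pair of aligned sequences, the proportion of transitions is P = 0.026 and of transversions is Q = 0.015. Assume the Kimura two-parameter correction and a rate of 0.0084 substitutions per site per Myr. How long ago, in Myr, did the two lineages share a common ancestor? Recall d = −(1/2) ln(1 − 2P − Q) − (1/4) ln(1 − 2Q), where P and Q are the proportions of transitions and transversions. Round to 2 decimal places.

2.52

Under the Kimura two-parameter model, d = −½ ln(1 − 2P − Q) − ¼ ln(1 − 2Q).
1 − 2P − Q = 0.933, giving −½ ln(0.933) = 0.034675.
1 − 2Q = 0.97, giving −¼ ln(0.97) = 0.007615.
d = 0.034675 + 0.007615 = 0.042290.
Under a molecular clock d = 2μt, so t = d/(2μ) = 0.042290 / (2 × 0.0084) = 2.52 Myr.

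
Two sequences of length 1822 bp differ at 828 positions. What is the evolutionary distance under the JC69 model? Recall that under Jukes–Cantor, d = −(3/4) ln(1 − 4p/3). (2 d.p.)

p = 828/1822 ≈ 0.454446.
d = −(3/4) ln(1 − 4p/3) = −0.75 ln(1 − 0.605928) = −0.75 ln(0.394072)
  = −0.75 × (-0.931222) = 0.698417 substitutions/site.

0.70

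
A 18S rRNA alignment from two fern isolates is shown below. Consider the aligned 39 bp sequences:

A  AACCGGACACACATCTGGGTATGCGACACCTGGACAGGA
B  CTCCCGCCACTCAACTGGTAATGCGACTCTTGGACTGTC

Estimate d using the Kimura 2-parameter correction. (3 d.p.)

Of 39 sites, 1 differences are transitions and 12 are transversions, so P = 1/39 ≈ 0.025641 and Q = 12/39 ≈ 0.307692.
Under the Kimura two-parameter model, d = −½ ln(1 − 2P − Q) − ¼ ln(1 − 2Q).
1 − 2P − Q = 0.641026, giving −½ ln(0.641026) = 0.222343.
1 − 2Q = 0.384616, giving −¼ ln(0.384616) = 0.238877.
d = 0.222343 + 0.238877 = 0.461220.

0.461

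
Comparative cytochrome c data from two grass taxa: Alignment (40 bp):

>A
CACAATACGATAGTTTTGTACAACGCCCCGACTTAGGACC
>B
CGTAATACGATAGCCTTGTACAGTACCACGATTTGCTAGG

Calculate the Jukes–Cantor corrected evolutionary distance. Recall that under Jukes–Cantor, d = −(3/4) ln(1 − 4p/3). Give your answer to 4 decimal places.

The sequences differ at 14 of 40 sites, so p = 14/40 = 0.35.
d = −(3/4) ln(1 − 4p/3) = −0.75 ln(1 − 0.466667) = −0.75 ln(0.533333)
  = −0.75 × (-0.628609) = 0.471457 substitutions/site.

0.4715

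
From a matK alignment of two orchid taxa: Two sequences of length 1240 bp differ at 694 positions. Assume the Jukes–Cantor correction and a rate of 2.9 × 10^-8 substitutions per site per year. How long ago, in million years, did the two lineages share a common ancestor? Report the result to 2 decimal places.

17.73

p = 694/1240 ≈ 0.559677.
d = −(3/4) ln(1 − 4p/3) = −0.75 ln(1 − 0.746236) = −0.75 ln(0.253764)
  = −0.75 × (-1.371351) = 1.028513 substitutions/site.
Under a molecular clock d = 2μt, so t = d/(2μ) = 1.028513 / (2 × 2.9 × 10^-8) = 17.73 million years.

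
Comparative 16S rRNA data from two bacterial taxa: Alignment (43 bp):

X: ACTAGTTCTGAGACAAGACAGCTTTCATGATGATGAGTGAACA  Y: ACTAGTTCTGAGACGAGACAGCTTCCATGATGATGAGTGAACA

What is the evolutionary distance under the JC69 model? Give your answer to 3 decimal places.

0.048

The sequences differ at 2 of 43 sites (15, 25), so p = 2/43 ≈ 0.046512.
d = −(3/4) ln(1 − 4p/3) = −0.75 ln(1 − 0.062016) = −0.75 ln(0.937984)
  = −0.75 × (-0.064022) = 0.048017 substitutions/site.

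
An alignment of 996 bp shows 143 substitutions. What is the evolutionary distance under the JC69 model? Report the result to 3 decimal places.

p = 143/996 ≈ 0.143574.
d = −(3/4) ln(1 − 4p/3) = −0.75 ln(1 − 0.191432) = −0.75 ln(0.808568)
  = −0.75 × (-0.212490) = 0.159368 substitutions/site.

0.159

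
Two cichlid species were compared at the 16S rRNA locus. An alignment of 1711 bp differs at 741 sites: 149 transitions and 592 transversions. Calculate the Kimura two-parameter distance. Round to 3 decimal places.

P = 149/1711 ≈ 0.087084 and Q = 592/1711 ≈ 0.345996.
Under the Kimura two-parameter model, d = −½ ln(1 − 2P − Q) − ¼ ln(1 − 2Q).
1 − 2P − Q = 0.479836, giving −½ ln(0.479836) = 0.367155.
1 − 2Q = 0.308008, giving −¼ ln(0.308008) = 0.294407.
d = 0.367155 + 0.294407 = 0.661562.

0.662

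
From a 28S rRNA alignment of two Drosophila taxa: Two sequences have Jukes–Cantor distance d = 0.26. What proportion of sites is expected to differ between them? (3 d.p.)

p = (3/4)(1 − e^(−4d/3)) = 0.75 × (1 − e^(-0.346667)) = 0.75 × (1 − 0.707041) = 0.219719.

0.220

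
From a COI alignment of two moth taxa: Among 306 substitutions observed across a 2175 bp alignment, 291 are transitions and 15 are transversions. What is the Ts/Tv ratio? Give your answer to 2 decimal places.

R = 291/15 = 19.40.

19.40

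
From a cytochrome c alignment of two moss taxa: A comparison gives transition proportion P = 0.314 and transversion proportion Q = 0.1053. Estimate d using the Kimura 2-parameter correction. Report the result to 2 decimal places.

Under the Kimura two-parameter model, d = −½ ln(1 − 2P − Q) − ¼ ln(1 − 2Q).
1 − 2P − Q = 0.2667, giving −½ ln(0.2667) = 0.660815.
1 − 2Q = 0.7894, giving −¼ ln(0.7894) = 0.059121.
d = 0.660815 + 0.059121 = 0.719936.

0.72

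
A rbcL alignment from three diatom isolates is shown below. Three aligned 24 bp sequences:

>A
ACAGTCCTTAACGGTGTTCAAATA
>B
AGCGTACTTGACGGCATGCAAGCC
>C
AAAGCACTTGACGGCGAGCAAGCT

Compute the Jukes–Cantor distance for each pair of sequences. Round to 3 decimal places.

d(A,B) = 0.608, d(A,C) = 0.608, d(B,C) = 0.304

A–B: 10/24 sites differ → p ≈ 0.416667, d = −0.75 ln(1 − 0.555556) = 0.608198 ≈ 0.608.
A–C: 10/24 sites differ → p ≈ 0.416667, d = −0.75 ln(1 − 0.555556) = 0.608198 ≈ 0.608.
B–C: 6/24 sites differ → p = 0.25, d = −0.75 ln(1 − 0.333333) = 0.304098 ≈ 0.304.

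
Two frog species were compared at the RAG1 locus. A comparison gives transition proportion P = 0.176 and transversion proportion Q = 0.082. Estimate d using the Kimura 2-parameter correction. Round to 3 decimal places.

0.329

Under the Kimura two-parameter model, d = −½ ln(1 − 2P − Q) − ¼ ln(1 − 2Q).
1 − 2P − Q = 0.566, giving −½ ln(0.566) = 0.284581.
1 − 2Q = 0.836, giving −¼ ln(0.836) = 0.044782.
d = 0.284581 + 0.044782 = 0.329363.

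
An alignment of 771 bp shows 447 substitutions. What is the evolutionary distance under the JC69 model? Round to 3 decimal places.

1.112

p = 447/771 ≈ 0.579767.
d = −(3/4) ln(1 − 4p/3) = −0.75 ln(1 − 0.773023) = −0.75 ln(0.226977)
  = −0.75 × (-1.482907) = 1.112180 substitutions/site.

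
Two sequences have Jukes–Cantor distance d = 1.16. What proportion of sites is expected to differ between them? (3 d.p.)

0.590

p = (3/4)(1 − e^(−4d/3)) = 0.75 × (1 − e^(-1.546667)) = 0.75 × (1 − 0.212957) = 0.590282.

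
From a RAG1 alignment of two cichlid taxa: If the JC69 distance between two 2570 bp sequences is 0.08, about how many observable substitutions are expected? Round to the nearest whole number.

Invert JC69: p = (3/4)(1 − e^(−4d/3)) = 0.75 × (1 − e^(-0.106667)) = 0.75 × (1 − 0.898825) = 0.075881.
Expected differing sites = pL ≈ 0.075881 × 2570 = 195.01417 ≈ 195.

195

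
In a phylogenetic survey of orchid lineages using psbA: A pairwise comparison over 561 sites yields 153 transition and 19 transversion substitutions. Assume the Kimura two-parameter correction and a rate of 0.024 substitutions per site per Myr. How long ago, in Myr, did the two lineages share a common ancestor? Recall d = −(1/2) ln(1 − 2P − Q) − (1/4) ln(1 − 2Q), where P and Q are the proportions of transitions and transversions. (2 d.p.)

9.38

P = 153/561 ≈ 0.272727 and Q = 19/561 ≈ 0.033868.
Under the Kimura two-parameter model, d = −½ ln(1 − 2P − Q) − ¼ ln(1 − 2Q).
1 − 2P − Q = 0.420678, giving −½ ln(0.420678) = 0.432944.
1 − 2Q = 0.932264, giving −¼ ln(0.932264) = 0.017535.
d = 0.432944 + 0.017535 = 0.450479.
Under a molecular clock d = 2μt, so t = d/(2μ) = 0.450479 / (2 × 0.024) = 9.38 Myr.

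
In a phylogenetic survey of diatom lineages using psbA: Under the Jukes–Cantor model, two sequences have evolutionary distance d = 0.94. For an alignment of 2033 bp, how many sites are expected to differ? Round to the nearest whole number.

1089

Invert JC69: p = (3/4)(1 − e^(−4d/3)) = 0.75 × (1 − e^(-1.253333)) = 0.75 × (1 − 0.285551) = 0.535837.
Expected differing sites = pL ≈ 0.535837 × 2033 = 1089.356621 ≈ 1089.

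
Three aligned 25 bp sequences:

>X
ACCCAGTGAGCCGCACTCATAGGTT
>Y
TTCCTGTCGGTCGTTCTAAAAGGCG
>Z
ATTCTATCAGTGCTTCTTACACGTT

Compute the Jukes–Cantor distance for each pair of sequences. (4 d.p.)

d(X,Y) = 0.7662, d(X,Z) = 0.8865, d(Y,Z) = 0.6626

X–Y: 12/25 sites differ → p = 0.48, d = −0.75 ln(1 − 0.64) = 0.766238 ≈ 0.7662.
X–Z: 13/25 sites differ → p = 0.52, d = −0.75 ln(1 − 0.693333) = 0.886495 ≈ 0.8865.
Y–Z: 11/25 sites differ → p = 0.44, d = −0.75 ln(1 − 0.586667) = 0.662626 ≈ 0.6626.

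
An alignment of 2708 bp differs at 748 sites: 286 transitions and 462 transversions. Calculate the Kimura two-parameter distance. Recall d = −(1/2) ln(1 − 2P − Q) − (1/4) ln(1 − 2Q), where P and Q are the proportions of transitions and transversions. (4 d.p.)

P = 286/2708 ≈ 0.105613 and Q = 462/2708 ≈ 0.170606.
Under the Kimura two-parameter model, d = −½ ln(1 − 2P − Q) − ¼ ln(1 − 2Q).
1 − 2P − Q = 0.618168, giving −½ ln(0.618168) = 0.240498.
1 − 2Q = 0.658788, giving −¼ ln(0.658788) = 0.104338.
d = 0.240498 + 0.104338 = 0.344836.

0.3448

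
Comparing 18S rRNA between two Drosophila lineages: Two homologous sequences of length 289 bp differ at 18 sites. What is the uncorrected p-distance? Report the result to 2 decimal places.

0.06

p = 18/289 = 0.062283… ≈ 0.06 (to 2 d.p.).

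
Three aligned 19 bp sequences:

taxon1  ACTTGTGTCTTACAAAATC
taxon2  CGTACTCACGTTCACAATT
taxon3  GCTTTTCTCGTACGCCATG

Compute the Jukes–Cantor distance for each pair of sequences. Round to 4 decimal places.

d(taxon1,taxon2) = 0.9074, d(taxon1,taxon3) = 0.6181, d(taxon2,taxon3) = 0.7489

taxon1–taxon2: 10/19 sites differ → p ≈ 0.526316, d = −0.75 ln(1 − 0.701755) = 0.907380 ≈ 0.9074.
taxon1–taxon3: 8/19 sites differ → p ≈ 0.421053, d = −0.75 ln(1 − 0.561404) = 0.618132 ≈ 0.6181.
taxon2–taxon3: 9/19 sites differ → p ≈ 0.473684, d = −0.75 ln(1 − 0.631579) = 0.748897 ≈ 0.7489.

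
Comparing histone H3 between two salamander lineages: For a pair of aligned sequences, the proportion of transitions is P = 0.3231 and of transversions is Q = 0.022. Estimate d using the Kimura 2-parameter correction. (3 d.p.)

0.563

Under the Kimura two-parameter model, d = −½ ln(1 − 2P − Q) − ¼ ln(1 − 2Q).
1 − 2P − Q = 0.3318, giving −½ ln(0.3318) = 0.551611.
1 − 2Q = 0.956, giving −¼ ln(0.956) = 0.011249.
d = 0.551611 + 0.011249 = 0.562860.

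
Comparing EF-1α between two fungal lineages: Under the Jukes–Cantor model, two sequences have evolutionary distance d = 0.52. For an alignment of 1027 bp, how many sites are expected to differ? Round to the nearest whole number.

Invert JC69: p = (3/4)(1 − e^(−4d/3)) = 0.75 × (1 − e^(-0.693333)) = 0.75 × (1 − 0.499907) = 0.375070.
Expected differing sites = pL ≈ 0.375070 × 1027 = 385.19689 ≈ 385.

385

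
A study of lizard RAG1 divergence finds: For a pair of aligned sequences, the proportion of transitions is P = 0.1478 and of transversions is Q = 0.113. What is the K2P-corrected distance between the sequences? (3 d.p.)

Under the Kimura two-parameter model, d = −½ ln(1 − 2P − Q) − ¼ ln(1 − 2Q).
1 − 2P − Q = 0.5914, giving −½ ln(0.5914) = 0.262631.
1 − 2Q = 0.774, giving −¼ ln(0.774) = 0.064046.
d = 0.262631 + 0.064046 = 0.326677.

0.327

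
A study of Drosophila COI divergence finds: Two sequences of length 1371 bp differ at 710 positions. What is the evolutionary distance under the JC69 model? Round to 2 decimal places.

0.88

p = 710/1371 ≈ 0.51787.
d = −(3/4) ln(1 − 4p/3) = −0.75 ln(1 − 0.690493) = −0.75 ln(0.309507)
  = −0.75 × (-1.172775) = 0.879581 substitutions/site.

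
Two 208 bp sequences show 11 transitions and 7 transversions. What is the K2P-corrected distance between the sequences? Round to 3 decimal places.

0.092

P = 11/208 ≈ 0.052885 and Q = 7/208 ≈ 0.033654.
Under the Kimura two-parameter model, d = −½ ln(1 − 2P − Q) − ¼ ln(1 − 2Q).
1 − 2P − Q = 0.860576, giving −½ ln(0.860576) = 0.075077.
1 − 2Q = 0.932692, giving −¼ ln(0.932692) = 0.017420.
d = 0.075077 + 0.017420 = 0.092497.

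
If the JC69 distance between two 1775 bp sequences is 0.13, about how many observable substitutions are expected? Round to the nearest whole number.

212

Invert JC69: p = (3/4)(1 − e^(−4d/3)) = 0.75 × (1 − e^(-0.173333)) = 0.75 × (1 − 0.840858) = 0.119357.
Expected differing sites = pL ≈ 0.119357 × 1775 = 211.858675 ≈ 212.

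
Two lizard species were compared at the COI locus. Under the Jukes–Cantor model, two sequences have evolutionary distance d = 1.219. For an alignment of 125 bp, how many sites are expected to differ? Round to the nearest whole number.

Invert JC69: p = (3/4)(1 − e^(−4d/3)) = 0.75 × (1 − e^(-1.625333)) = 0.75 × (1 − 0.196846) = 0.602366.
Expected differing sites = pL ≈ 0.602366 × 125 = 75.29575 ≈ 75.

75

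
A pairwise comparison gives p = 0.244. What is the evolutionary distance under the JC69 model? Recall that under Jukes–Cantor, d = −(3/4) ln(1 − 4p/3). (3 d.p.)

0.295

d = −(3/4) ln(1 − 4p/3) = −0.75 ln(1 − 0.325333) = −0.75 ln(0.674667)
  = −0.75 × (-0.393536) = 0.295152 substitutions/site.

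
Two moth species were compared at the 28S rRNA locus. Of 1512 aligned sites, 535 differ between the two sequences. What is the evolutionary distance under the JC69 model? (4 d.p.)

0.4787

p = 535/1512 ≈ 0.353836.
d = −(3/4) ln(1 − 4p/3) = −0.75 ln(1 − 0.471781) = −0.75 ln(0.528219)
  = −0.75 × (-0.638244) = 0.478683 substitutions/site.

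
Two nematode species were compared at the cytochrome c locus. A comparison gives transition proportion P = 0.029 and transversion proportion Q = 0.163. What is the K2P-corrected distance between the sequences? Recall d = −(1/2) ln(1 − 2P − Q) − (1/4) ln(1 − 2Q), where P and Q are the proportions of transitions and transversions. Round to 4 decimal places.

Under the Kimura two-parameter model, d = −½ ln(1 − 2P − Q) − ¼ ln(1 − 2Q).
1 − 2P − Q = 0.779, giving −½ ln(0.779) = 0.124872.
1 − 2Q = 0.674, giving −¼ ln(0.674) = 0.098631.
d = 0.124872 + 0.098631 = 0.223503.

0.2235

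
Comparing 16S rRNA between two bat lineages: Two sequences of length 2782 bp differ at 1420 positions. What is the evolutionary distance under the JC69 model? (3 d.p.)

0.856

p = 1420/2782 ≈ 0.510424.
d = −(3/4) ln(1 − 4p/3) = −0.75 ln(1 − 0.680565) = −0.75 ln(0.319435)
  = −0.75 × (-1.141201) = 0.855901 substitutions/site.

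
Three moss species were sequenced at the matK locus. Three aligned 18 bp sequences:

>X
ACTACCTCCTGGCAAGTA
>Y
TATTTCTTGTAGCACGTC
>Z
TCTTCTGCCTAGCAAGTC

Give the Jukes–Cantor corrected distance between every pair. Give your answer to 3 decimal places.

d(X,Y) = 0.824, d(X,Z) = 0.441, d(Y,Z) = 0.548

X–Y: 9/18 sites differ → p = 0.5, d = −0.75 ln(1 − 0.666667) = 0.823960 ≈ 0.824.
X–Z: 6/18 sites differ → p ≈ 0.333333, d = −0.75 ln(1 − 0.444444) = 0.440839 ≈ 0.441.
Y–Z: 7/18 sites differ → p ≈ 0.388889, d = −0.75 ln(1 − 0.518519) = 0.548166 ≈ 0.548.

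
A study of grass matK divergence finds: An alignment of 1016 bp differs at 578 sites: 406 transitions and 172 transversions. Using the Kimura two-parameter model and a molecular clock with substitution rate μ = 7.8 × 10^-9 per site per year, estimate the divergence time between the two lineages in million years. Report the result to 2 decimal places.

P = 406/1016 ≈ 0.399606 and Q = 172/1016 ≈ 0.169291.
Under the Kimura two-parameter model, d = −½ ln(1 − 2P − Q) − ¼ ln(1 − 2Q).
1 − 2P − Q = 0.031497, giving −½ ln(0.031497) = 1.728931.
1 − 2Q = 0.661418, giving −¼ ln(0.661418) = 0.103342.
d = 1.728931 + 0.103342 = 1.832273.
Under a molecular clock d = 2μt, so t = d/(2μ) = 1.832273 / (2 × 7.8 × 10^-9) = 117.45 million years.

117.45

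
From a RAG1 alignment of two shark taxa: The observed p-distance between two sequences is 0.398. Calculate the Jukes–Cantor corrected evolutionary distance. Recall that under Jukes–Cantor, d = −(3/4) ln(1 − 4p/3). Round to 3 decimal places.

d = −(3/4) ln(1 − 4p/3) = −0.75 ln(1 − 0.530667) = −0.75 ln(0.469333)
  = −0.75 × (-0.756443) = 0.567332 substitutions/site.

0.567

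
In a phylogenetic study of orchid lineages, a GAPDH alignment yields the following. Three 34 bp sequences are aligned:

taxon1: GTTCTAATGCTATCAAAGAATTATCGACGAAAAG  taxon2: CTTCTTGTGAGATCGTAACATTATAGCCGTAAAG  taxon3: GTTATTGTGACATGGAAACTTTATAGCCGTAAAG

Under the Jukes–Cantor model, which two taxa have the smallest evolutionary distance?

taxon2 and taxon3

taxon1–taxon2: 12/34 differ, p = 0.353, d = 0.477.
taxon1–taxon3: 13/34 differ, p = 0.382, d = 0.535.
taxon2–taxon3: 6/34 differ, p = 0.176, d = 0.201.
The smallest distance is between taxon2 and taxon3.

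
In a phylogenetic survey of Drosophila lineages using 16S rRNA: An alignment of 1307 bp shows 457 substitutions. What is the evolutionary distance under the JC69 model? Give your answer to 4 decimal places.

0.4708

p = 457/1307 ≈ 0.349656.
d = −(3/4) ln(1 − 4p/3) = −0.75 ln(1 − 0.466208) = −0.75 ln(0.533792)
  = −0.75 × (-0.627749) = 0.470812 substitutions/site.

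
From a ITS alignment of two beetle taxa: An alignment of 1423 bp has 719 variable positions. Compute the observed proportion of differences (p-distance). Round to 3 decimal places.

p = 719/1423 = 0.505270… ≈ 0.505 (to 3 d.p.).

0.505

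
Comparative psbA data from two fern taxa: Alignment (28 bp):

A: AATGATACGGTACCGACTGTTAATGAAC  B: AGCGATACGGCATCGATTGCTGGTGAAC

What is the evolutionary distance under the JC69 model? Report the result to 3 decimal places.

0.360

The sequences differ at 8 of 28 sites (2, 3, 11, 13, 17, 20, 22, 23), so p = 8/28 ≈ 0.285714.
d = −(3/4) ln(1 − 4p/3) = −0.75 ln(1 − 0.380952) = −0.75 ln(0.619048)
  = −0.75 × (-0.479572) = 0.359679 substitutions/site.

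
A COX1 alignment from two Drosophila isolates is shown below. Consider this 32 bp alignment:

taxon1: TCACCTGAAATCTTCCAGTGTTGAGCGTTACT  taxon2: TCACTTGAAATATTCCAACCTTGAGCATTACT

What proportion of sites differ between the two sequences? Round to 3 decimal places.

0.188

The sequences differ at 6 of 32 positions (sites 5, 12, 18, 19, 20, 27).
p = 6/32 = 0.1875 ≈ 0.188 (to 3 d.p.).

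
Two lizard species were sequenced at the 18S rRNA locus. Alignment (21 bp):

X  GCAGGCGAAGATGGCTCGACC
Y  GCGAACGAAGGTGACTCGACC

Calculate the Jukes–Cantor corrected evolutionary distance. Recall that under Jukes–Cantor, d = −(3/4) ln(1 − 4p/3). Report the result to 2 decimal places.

The sequences differ at 5 of 21 sites (3, 4, 5, 11, 14), so p = 5/21 ≈ 0.238095.
d = −(3/4) ln(1 − 4p/3) = −0.75 ln(1 − 0.31746) = −0.75 ln(0.68254)
  = −0.75 × (-0.381934) = 0.286451 substitutions/site.

0.29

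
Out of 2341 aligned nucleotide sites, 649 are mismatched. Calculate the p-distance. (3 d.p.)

p = 649/2341 = 0.277231… ≈ 0.277 (to 3 d.p.).

0.277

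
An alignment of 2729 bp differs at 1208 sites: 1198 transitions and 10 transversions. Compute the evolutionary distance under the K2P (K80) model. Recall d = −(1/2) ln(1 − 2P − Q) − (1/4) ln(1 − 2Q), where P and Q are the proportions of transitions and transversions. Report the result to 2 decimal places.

1.07

P = 1198/2729 ≈ 0.438989 and Q = 10/2729 ≈ 0.003664.
Under the Kimura two-parameter model, d = −½ ln(1 − 2P − Q) − ¼ ln(1 − 2Q).
1 − 2P − Q = 0.118358, giving −½ ln(0.118358) = 1.067021.
1 − 2Q = 0.992672, giving −¼ ln(0.992672) = 0.001839.
d = 1.067021 + 0.001839 = 1.068860.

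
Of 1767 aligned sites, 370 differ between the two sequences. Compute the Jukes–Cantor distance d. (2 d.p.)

p = 370/1767 ≈ 0.209394.
d = −(3/4) ln(1 − 4p/3) = −0.75 ln(1 − 0.279192) = −0.75 ln(0.720808)
  = −0.75 × (-0.327382) = 0.245537 substitutions/site.

0.25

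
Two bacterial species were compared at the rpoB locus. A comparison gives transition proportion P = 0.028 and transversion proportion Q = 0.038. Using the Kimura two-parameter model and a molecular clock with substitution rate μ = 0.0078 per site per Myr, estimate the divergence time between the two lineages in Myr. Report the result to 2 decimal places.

Under the Kimura two-parameter model, d = −½ ln(1 − 2P − Q) − ¼ ln(1 − 2Q).
1 − 2P − Q = 0.906, giving −½ ln(0.906) = 0.049358.
1 − 2Q = 0.924, giving −¼ ln(0.924) = 0.019761.
d = 0.049358 + 0.019761 = 0.069119.
Under a molecular clock d = 2μt, so t = d/(2μ) = 0.069119 / (2 × 0.0078) = 4.43 Myr.

4.43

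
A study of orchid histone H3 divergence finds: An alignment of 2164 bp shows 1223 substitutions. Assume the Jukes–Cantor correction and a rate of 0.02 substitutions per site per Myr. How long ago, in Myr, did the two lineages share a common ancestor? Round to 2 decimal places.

p = 1223/2164 ≈ 0.565157.
d = −(3/4) ln(1 − 4p/3) = −0.75 ln(1 − 0.753543) = −0.75 ln(0.246457)
  = −0.75 × (-1.400568) = 1.050426 substitutions/site.
Under a molecular clock d = 2μt, so t = d/(2μ) = 1.050426 / (2 × 0.02) = 26.26 Myr.

26.26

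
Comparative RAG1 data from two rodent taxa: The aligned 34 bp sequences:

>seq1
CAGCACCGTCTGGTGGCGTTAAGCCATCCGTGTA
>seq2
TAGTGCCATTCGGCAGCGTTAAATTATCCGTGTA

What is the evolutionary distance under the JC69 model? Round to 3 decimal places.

The sequences differ at 11 of 34 sites, so p = 11/34 ≈ 0.323529.
d = −(3/4) ln(1 − 4p/3) = −0.75 ln(1 − 0.431372) = −0.75 ln(0.568628)
  = −0.75 × (-0.564529) = 0.423397 substitutions/site.

0.423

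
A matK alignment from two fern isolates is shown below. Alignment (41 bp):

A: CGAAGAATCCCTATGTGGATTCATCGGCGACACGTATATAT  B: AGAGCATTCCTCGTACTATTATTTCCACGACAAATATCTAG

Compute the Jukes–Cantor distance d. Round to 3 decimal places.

The sequences differ at 21 of 41 sites, so p = 21/41 ≈ 0.512195.
d = −(3/4) ln(1 − 4p/3) = −0.75 ln(1 − 0.682927) = −0.75 ln(0.317073)
  = −0.75 × (-1.148623) = 0.861467 substitutions/site.

0.861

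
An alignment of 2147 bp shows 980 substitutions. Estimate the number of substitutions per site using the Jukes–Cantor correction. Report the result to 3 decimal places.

p = 980/2147 ≈ 0.456451.
d = −(3/4) ln(1 − 4p/3) = −0.75 ln(1 − 0.608601) = −0.75 ln(0.391399)
  = −0.75 × (-0.938028) = 0.703521 substitutions/site.

0.704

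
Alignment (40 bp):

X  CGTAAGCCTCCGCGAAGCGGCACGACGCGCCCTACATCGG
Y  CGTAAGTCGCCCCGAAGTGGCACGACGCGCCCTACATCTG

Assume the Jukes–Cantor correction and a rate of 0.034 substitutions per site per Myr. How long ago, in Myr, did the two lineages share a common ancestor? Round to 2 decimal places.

2.01

The sequences differ at 5 of 40 sites (7, 9, 12, 18, 39), so p = 5/40 = 0.125.
d = −(3/4) ln(1 − 4p/3) = −0.75 ln(1 − 0.166667) = −0.75 ln(0.833333)
  = −0.75 × (-0.182322) = 0.136742 substitutions/site.
Under a molecular clock d = 2μt, so t = d/(2μ) = 0.136742 / (2 × 0.034) = 2.01 Myr.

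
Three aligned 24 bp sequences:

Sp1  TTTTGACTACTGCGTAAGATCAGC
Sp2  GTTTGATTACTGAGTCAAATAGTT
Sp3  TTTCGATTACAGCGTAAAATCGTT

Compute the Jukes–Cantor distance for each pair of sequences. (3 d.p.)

Sp1–Sp2: 9/24 sites differ → p = 0.375, d = −0.75 ln(1 − 0.5) = 0.519860 ≈ 0.520.
Sp1–Sp3: 7/24 sites differ → p ≈ 0.291667, d = −0.75 ln(1 − 0.388889) = 0.369358 ≈ 0.369.
Sp2–Sp3: 6/24 sites differ → p = 0.25, d = −0.75 ln(1 − 0.333333) = 0.304098 ≈ 0.304.

d(Sp1,Sp2) = 0.520, d(Sp1,Sp3) = 0.369, d(Sp2,Sp3) = 0.304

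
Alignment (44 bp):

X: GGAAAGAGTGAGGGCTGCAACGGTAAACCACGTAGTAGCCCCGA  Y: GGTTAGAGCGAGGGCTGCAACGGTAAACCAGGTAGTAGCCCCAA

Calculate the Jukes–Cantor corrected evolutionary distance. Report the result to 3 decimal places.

0.123

The sequences differ at 5 of 44 sites (3, 4, 9, 31, 43), so p = 5/44 ≈ 0.113636.
d = −(3/4) ln(1 − 4p/3) = −0.75 ln(1 − 0.151515) = −0.75 ln(0.848485)
  = −0.75 × (-0.164303) = 0.123227 substitutions/site.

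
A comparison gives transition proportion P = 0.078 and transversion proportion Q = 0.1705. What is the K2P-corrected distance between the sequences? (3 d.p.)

Under the Kimura two-parameter model, d = −½ ln(1 − 2P − Q) − ¼ ln(1 − 2Q).
1 − 2P − Q = 0.6735, giving −½ ln(0.6735) = 0.197634.
1 − 2Q = 0.659, giving −¼ ln(0.659) = 0.104258.
d = 0.197634 + 0.104258 = 0.301892.

0.302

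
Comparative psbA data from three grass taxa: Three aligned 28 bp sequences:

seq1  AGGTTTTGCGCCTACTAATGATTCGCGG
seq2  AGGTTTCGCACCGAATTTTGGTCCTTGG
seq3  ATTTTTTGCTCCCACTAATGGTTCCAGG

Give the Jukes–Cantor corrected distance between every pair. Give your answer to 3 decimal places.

d(seq1,seq2) = 0.485, d(seq1,seq3) = 0.304, d(seq2,seq3) = 0.556

seq1–seq2: 10/28 sites differ → p ≈ 0.357143, d = −0.75 ln(1 − 0.476191) = 0.484971 ≈ 0.485.
seq1–seq3: 7/28 sites differ → p = 0.25, d = −0.75 ln(1 − 0.333333) = 0.304098 ≈ 0.304.
seq2–seq3: 11/28 sites differ → p ≈ 0.392857, d = −0.75 ln(1 − 0.523809) = 0.556452 ≈ 0.556.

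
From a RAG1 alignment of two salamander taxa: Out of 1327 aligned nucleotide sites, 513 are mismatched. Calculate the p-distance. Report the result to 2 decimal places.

p = 513/1327 = 0.386586… ≈ 0.39 (to 2 d.p.).

0.39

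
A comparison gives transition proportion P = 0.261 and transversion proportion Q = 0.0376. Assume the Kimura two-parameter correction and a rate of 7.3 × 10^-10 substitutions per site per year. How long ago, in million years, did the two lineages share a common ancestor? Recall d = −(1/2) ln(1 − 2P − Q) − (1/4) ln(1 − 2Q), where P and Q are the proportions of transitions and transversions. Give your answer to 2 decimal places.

Under the Kimura two-parameter model, d = −½ ln(1 − 2P − Q) − ¼ ln(1 − 2Q).
1 − 2P − Q = 0.4404, giving −½ ln(0.4404) = 0.410036.
1 − 2Q = 0.9248, giving −¼ ln(0.9248) = 0.019544.
d = 0.410036 + 0.019544 = 0.429580.
Under a molecular clock d = 2μt, so t = d/(2μ) = 0.429580 / (2 × 7.3 × 10^-10) = 294.23 million years.

294.23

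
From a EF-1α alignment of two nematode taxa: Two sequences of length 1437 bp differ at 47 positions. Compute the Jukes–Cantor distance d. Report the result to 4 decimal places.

0.0334

p = 47/1437 ≈ 0.032707.
d = −(3/4) ln(1 − 4p/3) = −0.75 ln(1 − 0.043609) = −0.75 ln(0.956391)
  = −0.75 × (-0.044588) = 0.033441 substitutions/site.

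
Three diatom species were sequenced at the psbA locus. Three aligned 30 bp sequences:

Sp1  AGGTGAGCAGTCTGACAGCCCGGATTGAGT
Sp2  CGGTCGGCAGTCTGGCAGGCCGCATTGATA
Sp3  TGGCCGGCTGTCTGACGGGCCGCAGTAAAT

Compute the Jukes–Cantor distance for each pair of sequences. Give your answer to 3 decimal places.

Sp1–Sp2: 8/30 sites differ → p ≈ 0.266667, d = −0.75 ln(1 − 0.355556) = 0.329526 ≈ 0.330.
Sp1–Sp3: 11/30 sites differ → p ≈ 0.366667, d = −0.75 ln(1 − 0.488889) = 0.503376 ≈ 0.503.
Sp2–Sp3: 9/30 sites differ → p = 0.3, d = −0.75 ln(1 − 0.4) = 0.383119 ≈ 0.383.

d(Sp1,Sp2) = 0.330, d(Sp1,Sp3) = 0.503, d(Sp2,Sp3) = 0.383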